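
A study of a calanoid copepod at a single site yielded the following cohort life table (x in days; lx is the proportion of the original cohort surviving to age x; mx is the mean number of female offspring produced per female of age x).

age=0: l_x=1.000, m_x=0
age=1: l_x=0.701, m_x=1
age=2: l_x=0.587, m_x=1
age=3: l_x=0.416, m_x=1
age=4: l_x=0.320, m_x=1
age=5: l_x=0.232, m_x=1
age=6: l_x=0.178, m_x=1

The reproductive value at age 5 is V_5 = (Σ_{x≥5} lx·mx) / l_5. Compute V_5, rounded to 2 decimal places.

lx·mx for x ≥ 5: 0.232, 0.178 → sum = 0.41
V_5 = 0.41 / l_5 = 0.41 / 0.232 = 1.767241… → 1.77

1.77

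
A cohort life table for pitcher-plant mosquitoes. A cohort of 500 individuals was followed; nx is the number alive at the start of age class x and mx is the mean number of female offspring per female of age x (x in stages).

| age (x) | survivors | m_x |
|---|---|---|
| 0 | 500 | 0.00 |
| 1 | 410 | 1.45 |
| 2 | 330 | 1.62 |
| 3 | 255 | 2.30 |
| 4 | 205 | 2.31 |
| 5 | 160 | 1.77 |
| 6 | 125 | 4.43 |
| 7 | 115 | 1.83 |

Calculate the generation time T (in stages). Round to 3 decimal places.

lx = nx/n0 = nx/500: 1, 0.82, 0.66, 0.51, 0.41, 0.32, 0.25, 0.23
lx·mx: 0, 1.189, 1.0692, 1.173, 0.9471, 0.5664, 1.1075, 0.4209 → R0 = 6.4731
x·lx·mx: 0, 1.189, 2.1384, 3.519, 3.7884, 2.832, 6.645, 2.9463 → Σ = 23.0581
T = 23.0581 / 6.4731 = 3.562142… → 3.562

3.562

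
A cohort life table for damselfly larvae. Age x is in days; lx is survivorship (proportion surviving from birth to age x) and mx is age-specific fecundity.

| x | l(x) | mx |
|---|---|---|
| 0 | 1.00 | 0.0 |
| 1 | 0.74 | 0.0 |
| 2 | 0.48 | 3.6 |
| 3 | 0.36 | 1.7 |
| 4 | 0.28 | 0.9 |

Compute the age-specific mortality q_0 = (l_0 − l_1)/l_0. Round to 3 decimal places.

0.260

q_0 = (l_0 − l_1) / l_0 = (1 − 0.74) / 1
     = 0.26 / 1 = 0.26 → 0.260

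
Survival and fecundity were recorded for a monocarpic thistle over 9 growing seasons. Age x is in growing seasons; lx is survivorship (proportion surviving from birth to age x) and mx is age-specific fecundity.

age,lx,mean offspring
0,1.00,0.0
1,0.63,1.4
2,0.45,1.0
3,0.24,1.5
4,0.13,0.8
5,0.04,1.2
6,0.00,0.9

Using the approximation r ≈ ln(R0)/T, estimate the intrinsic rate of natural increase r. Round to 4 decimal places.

0.3208

R0 = Σ lx·mx = 0 + 0.882 + 0.45 + 0.36 + 0.104 + 0.048 + 0 = 1.844
Σ x·lx·mx = 3.518; T = 3.518/1.844 = 1.90781…
r ≈ ln(R0)/T = ln(1.844)/1.90781… = 0.320754… → 0.3208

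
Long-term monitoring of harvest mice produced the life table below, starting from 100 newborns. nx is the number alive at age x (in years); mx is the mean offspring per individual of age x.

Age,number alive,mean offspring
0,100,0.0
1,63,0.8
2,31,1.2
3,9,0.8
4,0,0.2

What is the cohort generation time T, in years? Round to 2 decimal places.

1.54

lx = nx/n0 = nx/100: 1, 0.63, 0.31, 0.09, 0
lx·mx: 0, 0.504, 0.372, 0.072, 0 → R0 = 0.948
x·lx·mx: 0, 0.504, 0.744, 0.216, 0 → Σ = 1.464
T = 1.464 / 0.948 = 1.544304… → 1.54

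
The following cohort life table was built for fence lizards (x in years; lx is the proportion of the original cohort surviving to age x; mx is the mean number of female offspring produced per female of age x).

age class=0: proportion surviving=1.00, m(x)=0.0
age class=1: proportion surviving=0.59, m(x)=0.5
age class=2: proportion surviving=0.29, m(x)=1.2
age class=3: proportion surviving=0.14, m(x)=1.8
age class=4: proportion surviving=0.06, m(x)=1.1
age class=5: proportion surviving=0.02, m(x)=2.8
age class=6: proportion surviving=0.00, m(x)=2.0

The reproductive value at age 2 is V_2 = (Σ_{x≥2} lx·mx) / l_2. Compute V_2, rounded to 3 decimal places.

2.490

lx·mx for x ≥ 2: 0.348, 0.252, 0.066, 0.056, 0 → sum = 0.722
V_2 = 0.722 / l_2 = 0.722 / 0.29 = 2.489655… → 2.490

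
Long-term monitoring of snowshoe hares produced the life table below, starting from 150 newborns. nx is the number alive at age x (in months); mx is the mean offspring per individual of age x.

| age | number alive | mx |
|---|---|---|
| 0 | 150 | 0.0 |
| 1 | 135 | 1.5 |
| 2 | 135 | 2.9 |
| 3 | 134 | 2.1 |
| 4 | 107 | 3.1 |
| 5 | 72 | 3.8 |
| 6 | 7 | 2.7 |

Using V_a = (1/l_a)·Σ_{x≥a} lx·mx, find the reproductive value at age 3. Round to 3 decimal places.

6.758

lx = nx/n0 = nx/150: 1, 0.9, 0.9, 0.89333…, 0.71333…, 0.48, 0.04667…
lx·mx for x ≥ 3: 1.876…, 2.211333…, 1.824, 0.126… → sum = 6.037333…
V_3 = 6.037333… / l_3 = 6.037333… / 0.893333… = 6.758209… → 6.758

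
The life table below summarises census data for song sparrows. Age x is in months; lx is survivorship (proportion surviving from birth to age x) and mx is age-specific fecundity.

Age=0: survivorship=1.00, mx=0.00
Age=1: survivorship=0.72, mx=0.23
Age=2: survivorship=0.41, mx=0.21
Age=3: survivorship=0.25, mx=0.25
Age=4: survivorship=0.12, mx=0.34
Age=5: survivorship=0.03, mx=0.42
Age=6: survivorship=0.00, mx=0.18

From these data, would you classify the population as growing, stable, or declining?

declining

R0 = Σ lx·mx = 0 + 0.1656 + 0.0861 + 0.0625 + 0.0408 + 0.0126 + 0 = 0.3676
R0 < 1, so the population is declining.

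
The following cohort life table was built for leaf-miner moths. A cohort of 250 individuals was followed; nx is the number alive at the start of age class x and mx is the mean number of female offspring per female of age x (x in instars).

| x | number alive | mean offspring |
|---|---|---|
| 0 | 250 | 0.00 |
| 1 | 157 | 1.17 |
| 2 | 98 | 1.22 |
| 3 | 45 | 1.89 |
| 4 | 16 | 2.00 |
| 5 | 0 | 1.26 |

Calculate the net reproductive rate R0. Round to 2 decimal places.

1.68

lx = nx/n0 = nx/250: 1, 0.628, 0.392, 0.18, 0.064, 0
lx·mx by age: 0, 0.73476, 0.47824, 0.3402, 0.128, 0
R0 = Σ lx·mx = 1.6812 → 1.68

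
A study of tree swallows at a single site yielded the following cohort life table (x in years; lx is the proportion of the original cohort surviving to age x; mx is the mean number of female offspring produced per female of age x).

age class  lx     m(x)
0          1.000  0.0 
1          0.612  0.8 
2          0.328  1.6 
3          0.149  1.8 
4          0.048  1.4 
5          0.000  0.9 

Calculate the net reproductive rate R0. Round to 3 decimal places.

1.350

lx·mx by age: 0, 0.4896, 0.5248, 0.2682, 0.0672, 0
R0 = Σ lx·mx = 1.3498 → 1.350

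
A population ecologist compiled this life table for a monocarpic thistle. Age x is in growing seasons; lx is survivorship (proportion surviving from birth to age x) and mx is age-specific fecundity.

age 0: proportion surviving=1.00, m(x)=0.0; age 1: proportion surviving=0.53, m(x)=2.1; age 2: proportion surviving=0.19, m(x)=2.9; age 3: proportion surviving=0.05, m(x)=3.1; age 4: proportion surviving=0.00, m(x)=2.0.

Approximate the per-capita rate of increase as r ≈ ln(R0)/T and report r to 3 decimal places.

R0 = Σ lx·mx = 0 + 1.113 + 0.551 + 0.155 + 0 = 1.819
Σ x·lx·mx = 2.68; T = 2.68/1.819 = 1.47334…
r ≈ ln(R0)/T = ln(1.819)/1.47334… = 0.40608… → 0.406

0.406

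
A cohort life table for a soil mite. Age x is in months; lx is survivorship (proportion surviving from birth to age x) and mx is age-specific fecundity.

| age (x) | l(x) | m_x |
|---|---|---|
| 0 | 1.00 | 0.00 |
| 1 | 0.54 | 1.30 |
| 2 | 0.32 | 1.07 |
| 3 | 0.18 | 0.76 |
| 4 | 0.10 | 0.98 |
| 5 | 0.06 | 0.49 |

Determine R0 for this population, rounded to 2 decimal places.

lx·mx by age: 0, 0.702, 0.3424, 0.1368, 0.098, 0.0294
R0 = Σ lx·mx = 1.3086 → 1.31

1.31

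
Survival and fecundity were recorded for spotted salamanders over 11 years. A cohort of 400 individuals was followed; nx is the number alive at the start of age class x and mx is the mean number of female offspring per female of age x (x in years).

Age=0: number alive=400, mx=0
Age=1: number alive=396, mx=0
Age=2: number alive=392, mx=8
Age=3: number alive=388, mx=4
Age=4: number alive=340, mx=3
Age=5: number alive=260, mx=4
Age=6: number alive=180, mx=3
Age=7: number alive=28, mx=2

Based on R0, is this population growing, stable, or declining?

growing

lx = nx/n0 = nx/400: 1, 0.99, 0.98, 0.97, 0.85, 0.65, 0.45, 0.07
R0 = Σ lx·mx = 0 + 0 + 7.84 + 3.88 + 2.55 + 2.6 + 1.35 + 0.14 = 18.36
R0 > 1, so the population is growing.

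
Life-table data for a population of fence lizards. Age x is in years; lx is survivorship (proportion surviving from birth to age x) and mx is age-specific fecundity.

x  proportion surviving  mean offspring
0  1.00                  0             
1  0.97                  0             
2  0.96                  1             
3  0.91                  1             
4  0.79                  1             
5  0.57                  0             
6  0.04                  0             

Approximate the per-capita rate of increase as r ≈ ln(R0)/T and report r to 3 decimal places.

R0 = Σ lx·mx = 0 + 0 + 0.96 + 0.91 + 0.79 + 0 + 0 = 2.66
Σ x·lx·mx = 7.81; T = 7.81/2.66 = 2.93609…
r ≈ ln(R0)/T = ln(2.66)/2.93609… = 0.33321… → 0.333

0.333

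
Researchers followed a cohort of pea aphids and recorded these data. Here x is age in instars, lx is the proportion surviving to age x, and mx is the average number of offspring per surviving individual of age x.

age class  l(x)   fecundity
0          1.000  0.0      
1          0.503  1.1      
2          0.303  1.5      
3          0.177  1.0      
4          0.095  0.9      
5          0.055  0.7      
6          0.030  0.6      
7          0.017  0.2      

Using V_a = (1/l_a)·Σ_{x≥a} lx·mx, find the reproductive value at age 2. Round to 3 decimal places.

2.564

lx·mx for x ≥ 2: 0.4545, 0.177, 0.0855, 0.0385, 0.018, 0.0034 → sum = 0.7769
V_2 = 0.7769 / l_2 = 0.7769 / 0.303 = 2.564026… → 2.564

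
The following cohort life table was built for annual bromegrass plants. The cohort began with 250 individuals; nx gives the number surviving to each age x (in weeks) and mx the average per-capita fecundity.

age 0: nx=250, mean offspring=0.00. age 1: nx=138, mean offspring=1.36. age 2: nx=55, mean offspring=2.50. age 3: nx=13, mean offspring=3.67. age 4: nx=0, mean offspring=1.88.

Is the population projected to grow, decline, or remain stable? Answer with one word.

growing

lx = nx/n0 = nx/250: 1, 0.552, 0.22, 0.052, 0
R0 = Σ lx·mx = 0 + 0.75072 + 0.55 + 0.19084 + 0 = 1.49156
R0 > 1, so the population is growing.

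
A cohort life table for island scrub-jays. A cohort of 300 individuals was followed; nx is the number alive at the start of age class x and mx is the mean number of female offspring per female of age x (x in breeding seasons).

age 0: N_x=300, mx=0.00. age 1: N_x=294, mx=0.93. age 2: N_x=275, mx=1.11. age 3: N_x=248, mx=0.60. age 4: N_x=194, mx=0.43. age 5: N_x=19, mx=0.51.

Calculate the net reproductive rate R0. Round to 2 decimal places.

2.74

lx = nx/n0 = nx/300: 1, 0.98, 0.91667…, 0.82667…, 0.64667…, 0.06333…
lx·mx by age: 0, 0.9114, 1.0175…, 0.496…, 0.278067…, 0.0323…
R0 = Σ lx·mx = 2.735267… → 2.74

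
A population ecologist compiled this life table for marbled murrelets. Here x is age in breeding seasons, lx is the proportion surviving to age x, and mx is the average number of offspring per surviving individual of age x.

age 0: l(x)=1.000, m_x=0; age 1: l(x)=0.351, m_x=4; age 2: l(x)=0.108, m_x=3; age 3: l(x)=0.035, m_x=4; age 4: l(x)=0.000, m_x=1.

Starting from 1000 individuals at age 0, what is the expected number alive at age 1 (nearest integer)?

Expected survivors = N0 · l_1 = 1000 × 0.351 = 351 → 351

351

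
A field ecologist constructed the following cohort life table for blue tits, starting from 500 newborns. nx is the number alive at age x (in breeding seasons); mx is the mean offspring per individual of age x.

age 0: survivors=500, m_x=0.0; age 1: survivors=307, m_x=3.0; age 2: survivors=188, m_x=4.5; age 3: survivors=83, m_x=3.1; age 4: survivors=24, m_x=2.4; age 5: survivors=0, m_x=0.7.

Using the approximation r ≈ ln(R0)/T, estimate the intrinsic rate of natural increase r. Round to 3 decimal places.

lx = nx/n0 = nx/500: 1, 0.614, 0.376, 0.166, 0.048, 0
R0 = Σ lx·mx = 0 + 1.842 + 1.692 + 0.5146 + 0.1152 + 0 = 4.1638
Σ x·lx·mx = 7.2306; T = 7.2306/4.1638 = 1.73654…
r ≈ ln(R0)/T = ln(4.1638)/1.73654… = 0.82142… → 0.821

0.821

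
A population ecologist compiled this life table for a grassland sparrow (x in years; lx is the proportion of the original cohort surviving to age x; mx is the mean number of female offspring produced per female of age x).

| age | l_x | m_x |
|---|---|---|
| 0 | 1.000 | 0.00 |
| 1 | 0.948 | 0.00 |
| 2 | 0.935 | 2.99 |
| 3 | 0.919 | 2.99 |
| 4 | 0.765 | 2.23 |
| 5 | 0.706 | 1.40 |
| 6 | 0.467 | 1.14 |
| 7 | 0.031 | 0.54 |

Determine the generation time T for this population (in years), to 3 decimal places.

3.290

lx·mx: 0, 0, 2.79565, 2.74781, 1.70595, 0.9884, 0.53238, 0.01674 → R0 = 8.78693
x·lx·mx: 0, 0, 5.5913, 8.24343, 6.8238, 4.942, 3.19428, 0.11718 → Σ = 28.91199
T = 28.91199 / 8.78693 = 3.29034… → 3.290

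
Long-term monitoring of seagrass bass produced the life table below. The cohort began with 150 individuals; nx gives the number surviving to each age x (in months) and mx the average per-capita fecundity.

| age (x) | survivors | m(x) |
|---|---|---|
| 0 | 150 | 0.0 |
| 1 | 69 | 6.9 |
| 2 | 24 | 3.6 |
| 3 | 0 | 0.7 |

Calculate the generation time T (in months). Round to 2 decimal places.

1.15

lx = nx/n0 = nx/150: 1, 0.46, 0.16, 0
lx·mx: 0, 3.174, 0.576, 0 → R0 = 3.75
x·lx·mx: 0, 3.174, 1.152, 0 → Σ = 4.326
T = 4.326 / 3.75 = 1.1536 → 1.15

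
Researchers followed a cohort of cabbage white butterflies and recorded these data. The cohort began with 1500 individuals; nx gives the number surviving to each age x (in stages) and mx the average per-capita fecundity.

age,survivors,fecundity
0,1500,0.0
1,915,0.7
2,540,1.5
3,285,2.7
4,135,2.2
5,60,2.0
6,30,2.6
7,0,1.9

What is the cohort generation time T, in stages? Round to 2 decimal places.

2.51

lx = nx/n0 = nx/1500: 1, 0.61, 0.36, 0.19, 0.09, 0.04, 0.02, 0
lx·mx: 0, 0.427, 0.54, 0.513, 0.198, 0.08, 0.052, 0 → R0 = 1.81
x·lx·mx: 0, 0.427, 1.08, 1.539, 0.792, 0.4, 0.312, 0 → Σ = 4.55
T = 4.55 / 1.81 = 2.513812… → 2.51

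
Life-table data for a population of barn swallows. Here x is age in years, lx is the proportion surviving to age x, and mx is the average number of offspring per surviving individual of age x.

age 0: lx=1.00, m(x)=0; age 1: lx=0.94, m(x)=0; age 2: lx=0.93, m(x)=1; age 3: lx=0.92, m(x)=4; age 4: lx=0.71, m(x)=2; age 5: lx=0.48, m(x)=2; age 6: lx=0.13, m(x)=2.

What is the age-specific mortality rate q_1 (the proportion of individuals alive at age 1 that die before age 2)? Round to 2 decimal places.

0.01

q_1 = (l_1 − l_2) / l_1 = (0.94 − 0.93) / 0.94
     = 0.01 / 0.94 = 0.010638… → 0.01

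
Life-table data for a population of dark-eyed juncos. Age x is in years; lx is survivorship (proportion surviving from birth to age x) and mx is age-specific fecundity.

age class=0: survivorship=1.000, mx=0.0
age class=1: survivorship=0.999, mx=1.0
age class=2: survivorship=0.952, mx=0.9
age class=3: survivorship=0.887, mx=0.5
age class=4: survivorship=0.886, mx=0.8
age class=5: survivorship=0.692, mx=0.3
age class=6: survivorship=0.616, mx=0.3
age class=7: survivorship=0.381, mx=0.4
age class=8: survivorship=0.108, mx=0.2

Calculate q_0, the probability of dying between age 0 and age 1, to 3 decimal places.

0.001

q_0 = (l_0 − l_1) / l_0 = (1 − 0.999) / 1
     = 0.001 / 1 = 0.001 → 0.001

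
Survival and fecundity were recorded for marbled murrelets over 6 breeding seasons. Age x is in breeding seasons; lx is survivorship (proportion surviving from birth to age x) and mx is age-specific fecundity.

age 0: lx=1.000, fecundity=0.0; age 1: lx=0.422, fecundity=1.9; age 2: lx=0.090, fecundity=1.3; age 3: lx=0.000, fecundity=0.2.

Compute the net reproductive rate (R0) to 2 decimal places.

0.92

lx·mx by age: 0, 0.8018, 0.117, 0
R0 = Σ lx·mx = 0.9188 → 0.92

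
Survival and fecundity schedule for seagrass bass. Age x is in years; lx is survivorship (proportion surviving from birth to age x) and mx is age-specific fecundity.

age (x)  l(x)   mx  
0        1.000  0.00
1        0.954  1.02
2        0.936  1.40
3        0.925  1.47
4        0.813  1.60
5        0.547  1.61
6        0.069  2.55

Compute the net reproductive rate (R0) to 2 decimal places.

6.00

lx·mx by age: 0, 0.97308, 1.3104, 1.35975, 1.3008, 0.88067, 0.17595
R0 = Σ lx·mx = 6.00065 → 6.00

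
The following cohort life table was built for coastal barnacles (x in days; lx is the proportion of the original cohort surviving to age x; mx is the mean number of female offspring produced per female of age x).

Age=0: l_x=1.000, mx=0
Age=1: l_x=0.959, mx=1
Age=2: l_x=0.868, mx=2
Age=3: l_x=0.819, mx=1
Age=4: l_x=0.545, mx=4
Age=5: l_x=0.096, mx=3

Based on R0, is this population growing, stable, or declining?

growing

R0 = Σ lx·mx = 0 + 0.959 + 1.736 + 0.819 + 2.18 + 0.288 = 5.982
R0 > 1, so the population is growing.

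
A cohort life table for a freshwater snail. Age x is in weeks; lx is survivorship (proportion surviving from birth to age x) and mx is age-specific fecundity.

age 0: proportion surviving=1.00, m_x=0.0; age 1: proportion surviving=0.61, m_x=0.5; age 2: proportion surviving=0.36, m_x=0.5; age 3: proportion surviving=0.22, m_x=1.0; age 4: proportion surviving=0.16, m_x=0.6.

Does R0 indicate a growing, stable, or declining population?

R0 = Σ lx·mx = 0 + 0.305 + 0.18 + 0.22 + 0.096 = 0.801
R0 < 1, so the population is declining.

declining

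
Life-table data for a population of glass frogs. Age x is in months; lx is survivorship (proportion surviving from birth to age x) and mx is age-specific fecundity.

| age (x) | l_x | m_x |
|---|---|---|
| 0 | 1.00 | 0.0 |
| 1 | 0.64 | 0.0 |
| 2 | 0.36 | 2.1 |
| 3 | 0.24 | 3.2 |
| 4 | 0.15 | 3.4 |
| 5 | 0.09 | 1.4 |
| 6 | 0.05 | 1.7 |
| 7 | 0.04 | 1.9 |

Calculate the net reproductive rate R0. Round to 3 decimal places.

lx·mx by age: 0, 0, 0.756, 0.768, 0.51, 0.126, 0.085, 0.076
R0 = Σ lx·mx = 2.321 → 2.321

2.321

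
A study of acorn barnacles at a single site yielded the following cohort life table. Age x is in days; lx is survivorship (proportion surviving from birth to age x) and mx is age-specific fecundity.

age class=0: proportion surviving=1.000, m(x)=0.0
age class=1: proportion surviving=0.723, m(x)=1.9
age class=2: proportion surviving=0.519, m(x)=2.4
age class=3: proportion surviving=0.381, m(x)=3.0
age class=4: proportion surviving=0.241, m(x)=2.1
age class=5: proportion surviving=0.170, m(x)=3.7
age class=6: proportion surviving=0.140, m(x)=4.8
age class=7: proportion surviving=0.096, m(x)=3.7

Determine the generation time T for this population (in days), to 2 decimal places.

3.20

lx·mx: 0, 1.3737, 1.2456, 1.143, 0.5061, 0.629, 0.672, 0.3552 → R0 = 5.9246
x·lx·mx: 0, 1.3737, 2.4912, 3.429, 2.0244, 3.145, 4.032, 2.4864 → Σ = 18.9817
T = 18.9817 / 5.9246 = 3.203879… → 3.20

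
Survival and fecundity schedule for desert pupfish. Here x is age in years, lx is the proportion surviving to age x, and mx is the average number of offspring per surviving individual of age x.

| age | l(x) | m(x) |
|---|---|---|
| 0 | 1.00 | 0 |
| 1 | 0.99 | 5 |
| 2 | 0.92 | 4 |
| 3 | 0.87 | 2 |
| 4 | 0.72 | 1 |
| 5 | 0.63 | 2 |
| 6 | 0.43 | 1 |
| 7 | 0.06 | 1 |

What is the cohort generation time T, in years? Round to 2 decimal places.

lx·mx: 0, 4.95, 3.68, 1.74, 0.72, 1.26, 0.43, 0.06 → R0 = 12.84
x·lx·mx: 0, 4.95, 7.36, 5.22, 2.88, 6.3, 2.58, 0.42 → Σ = 29.71
T = 29.71 / 12.84 = 2.313863… → 2.31

2.31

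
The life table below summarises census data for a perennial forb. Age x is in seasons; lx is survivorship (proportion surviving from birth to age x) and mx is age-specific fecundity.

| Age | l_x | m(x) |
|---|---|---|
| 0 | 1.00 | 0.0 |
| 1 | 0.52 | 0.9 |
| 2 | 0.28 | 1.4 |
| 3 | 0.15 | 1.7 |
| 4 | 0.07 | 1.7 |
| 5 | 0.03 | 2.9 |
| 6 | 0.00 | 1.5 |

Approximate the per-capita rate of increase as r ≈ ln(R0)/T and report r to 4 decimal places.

R0 = Σ lx·mx = 0 + 0.468 + 0.392 + 0.255 + 0.119 + 0.087 + 0 = 1.321
Σ x·lx·mx = 2.928; T = 2.928/1.321 = 2.2165…
r ≈ ln(R0)/T = ln(1.321)/2.2165… = 0.125598… → 0.1256

0.1256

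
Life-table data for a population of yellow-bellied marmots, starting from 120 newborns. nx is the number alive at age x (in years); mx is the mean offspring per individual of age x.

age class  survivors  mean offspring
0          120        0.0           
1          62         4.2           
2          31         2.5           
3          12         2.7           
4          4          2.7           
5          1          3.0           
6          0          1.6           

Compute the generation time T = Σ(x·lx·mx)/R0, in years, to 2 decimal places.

1.49

lx = nx/n0 = nx/120: 1, 0.51667…, 0.25833…, 0.1, 0.03333…, 0.00833…, 0
lx·mx: 0, 2.17…, 0.645833…, 0.27, 0.09…, 0.025…, 0 → R0 = 3.200833…
x·lx·mx: 0, 2.17…, 1.291667…, 0.81, 0.36…, 0.125…, 0 → Σ = 4.756667…
T = 4.756667… / 3.200833… = 1.486071… → 1.49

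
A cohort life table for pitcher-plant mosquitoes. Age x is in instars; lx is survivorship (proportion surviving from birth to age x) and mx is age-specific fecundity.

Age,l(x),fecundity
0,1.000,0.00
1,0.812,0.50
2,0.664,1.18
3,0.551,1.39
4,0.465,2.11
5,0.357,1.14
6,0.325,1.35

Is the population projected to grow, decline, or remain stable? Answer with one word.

R0 = Σ lx·mx = 0 + 0.406 + 0.78352 + 0.76589 + 0.98115 + 0.40698 + 0.43875 = 3.78229
R0 > 1, so the population is growing.

growing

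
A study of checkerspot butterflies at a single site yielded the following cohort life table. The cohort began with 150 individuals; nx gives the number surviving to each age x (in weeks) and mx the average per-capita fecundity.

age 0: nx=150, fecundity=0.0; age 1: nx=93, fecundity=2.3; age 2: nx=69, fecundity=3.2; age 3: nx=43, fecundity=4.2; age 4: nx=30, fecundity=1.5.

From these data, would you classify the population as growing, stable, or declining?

lx = nx/n0 = nx/150: 1, 0.62, 0.46, 0.28667…, 0.2
R0 = Σ lx·mx = 0 + 1.426 + 1.472 + 1.204… + 0.3 = 4.402…
R0 > 1, so the population is growing.

growing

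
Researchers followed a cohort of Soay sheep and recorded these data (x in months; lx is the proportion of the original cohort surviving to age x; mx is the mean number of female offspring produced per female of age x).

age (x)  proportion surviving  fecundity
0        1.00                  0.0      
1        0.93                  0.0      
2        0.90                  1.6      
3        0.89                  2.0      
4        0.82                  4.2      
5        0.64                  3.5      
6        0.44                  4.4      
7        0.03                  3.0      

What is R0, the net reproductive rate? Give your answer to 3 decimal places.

lx·mx by age: 0, 0, 1.44, 1.78, 3.444, 2.24, 1.936, 0.09
R0 = Σ lx·mx = 10.93 → 10.930

10.930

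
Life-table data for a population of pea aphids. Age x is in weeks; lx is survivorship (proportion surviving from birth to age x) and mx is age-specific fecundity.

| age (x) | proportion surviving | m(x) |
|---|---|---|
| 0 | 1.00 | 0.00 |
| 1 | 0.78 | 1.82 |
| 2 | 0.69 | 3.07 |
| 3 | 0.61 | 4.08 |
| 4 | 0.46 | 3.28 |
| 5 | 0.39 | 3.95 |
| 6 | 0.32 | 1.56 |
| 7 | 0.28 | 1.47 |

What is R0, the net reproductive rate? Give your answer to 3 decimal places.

9.987

lx·mx by age: 0, 1.4196, 2.1183, 2.4888, 1.5088, 1.5405, 0.4992, 0.4116
R0 = Σ lx·mx = 9.9868 → 9.987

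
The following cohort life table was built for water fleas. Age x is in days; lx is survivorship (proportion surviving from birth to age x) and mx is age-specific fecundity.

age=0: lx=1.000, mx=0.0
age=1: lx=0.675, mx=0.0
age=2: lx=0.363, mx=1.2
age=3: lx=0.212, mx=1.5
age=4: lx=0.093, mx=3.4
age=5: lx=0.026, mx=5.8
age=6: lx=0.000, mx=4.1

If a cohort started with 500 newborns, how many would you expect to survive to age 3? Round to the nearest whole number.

106

Expected survivors = N0 · l_3 = 500 × 0.212 = 106 → 106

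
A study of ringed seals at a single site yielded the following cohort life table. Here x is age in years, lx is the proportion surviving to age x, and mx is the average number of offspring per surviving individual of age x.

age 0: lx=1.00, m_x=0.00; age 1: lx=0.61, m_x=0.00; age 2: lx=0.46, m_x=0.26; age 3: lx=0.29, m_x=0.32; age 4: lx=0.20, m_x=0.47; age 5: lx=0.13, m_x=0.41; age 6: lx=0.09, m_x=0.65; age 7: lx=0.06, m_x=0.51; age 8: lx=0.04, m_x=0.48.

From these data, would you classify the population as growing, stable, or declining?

R0 = Σ lx·mx = 0 + 0 + 0.1196 + 0.0928 + 0.094 + 0.0533 + 0.0585 + 0.0306 + 0.0192 = 0.468
R0 < 1, so the population is declining.

declining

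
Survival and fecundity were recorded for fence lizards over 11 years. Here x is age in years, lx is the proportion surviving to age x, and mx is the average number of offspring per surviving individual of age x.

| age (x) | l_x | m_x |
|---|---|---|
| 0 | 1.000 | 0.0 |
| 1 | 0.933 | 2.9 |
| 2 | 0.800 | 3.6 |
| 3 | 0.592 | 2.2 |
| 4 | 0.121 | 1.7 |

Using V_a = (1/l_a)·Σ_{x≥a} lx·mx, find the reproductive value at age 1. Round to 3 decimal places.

lx·mx for x ≥ 1: 2.7057, 2.88, 1.3024, 0.2057 → sum = 7.0938
V_1 = 7.0938 / l_1 = 7.0938 / 0.933 = 7.603215… → 7.603

7.603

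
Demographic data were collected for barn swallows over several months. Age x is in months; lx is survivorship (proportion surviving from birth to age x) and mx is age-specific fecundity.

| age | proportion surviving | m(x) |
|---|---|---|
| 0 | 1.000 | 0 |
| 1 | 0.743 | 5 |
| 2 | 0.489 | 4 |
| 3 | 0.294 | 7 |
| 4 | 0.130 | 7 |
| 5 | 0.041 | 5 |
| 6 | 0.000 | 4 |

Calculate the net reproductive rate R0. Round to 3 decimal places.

8.844

lx·mx by age: 0, 3.715, 1.956, 2.058, 0.91, 0.205, 0
R0 = Σ lx·mx = 8.844 → 8.844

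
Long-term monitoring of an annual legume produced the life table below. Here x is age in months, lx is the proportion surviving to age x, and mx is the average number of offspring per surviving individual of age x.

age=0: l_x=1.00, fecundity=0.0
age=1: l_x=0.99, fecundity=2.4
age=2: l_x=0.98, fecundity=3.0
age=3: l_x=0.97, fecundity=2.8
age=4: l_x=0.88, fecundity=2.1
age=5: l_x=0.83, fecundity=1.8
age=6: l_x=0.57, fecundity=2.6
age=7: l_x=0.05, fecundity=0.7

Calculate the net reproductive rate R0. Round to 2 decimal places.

lx·mx by age: 0, 2.376, 2.94, 2.716, 1.848, 1.494, 1.482, 0.035
R0 = Σ lx·mx = 12.891 → 12.89

12.89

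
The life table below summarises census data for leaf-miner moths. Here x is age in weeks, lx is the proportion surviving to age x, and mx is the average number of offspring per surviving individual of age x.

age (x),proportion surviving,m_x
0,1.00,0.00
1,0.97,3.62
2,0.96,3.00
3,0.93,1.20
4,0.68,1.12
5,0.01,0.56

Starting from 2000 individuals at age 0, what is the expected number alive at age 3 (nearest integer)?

1860

Expected survivors = N0 · l_3 = 2000 × 0.93 = 1860 → 1860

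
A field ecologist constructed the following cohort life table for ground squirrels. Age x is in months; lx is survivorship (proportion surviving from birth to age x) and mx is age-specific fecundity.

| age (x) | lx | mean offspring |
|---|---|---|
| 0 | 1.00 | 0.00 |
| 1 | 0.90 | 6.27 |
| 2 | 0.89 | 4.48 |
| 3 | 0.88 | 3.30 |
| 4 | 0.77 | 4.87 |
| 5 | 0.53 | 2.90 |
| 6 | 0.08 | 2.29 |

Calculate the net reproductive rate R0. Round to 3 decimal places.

18.004

lx·mx by age: 0, 5.643, 3.9872, 2.904, 3.7499, 1.537, 0.1832
R0 = Σ lx·mx = 18.0043 → 18.004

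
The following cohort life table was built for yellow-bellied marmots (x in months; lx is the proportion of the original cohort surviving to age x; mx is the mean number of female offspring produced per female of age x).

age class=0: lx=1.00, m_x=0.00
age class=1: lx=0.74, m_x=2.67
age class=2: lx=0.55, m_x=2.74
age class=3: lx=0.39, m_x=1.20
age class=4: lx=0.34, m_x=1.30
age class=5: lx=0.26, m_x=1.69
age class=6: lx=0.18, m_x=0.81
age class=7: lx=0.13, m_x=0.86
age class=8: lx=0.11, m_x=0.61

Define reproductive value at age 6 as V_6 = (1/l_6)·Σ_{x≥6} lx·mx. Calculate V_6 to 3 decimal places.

1.804

lx·mx for x ≥ 6: 0.1458, 0.1118, 0.0671 → sum = 0.3247
V_6 = 0.3247 / l_6 = 0.3247 / 0.18 = 1.803889… → 1.804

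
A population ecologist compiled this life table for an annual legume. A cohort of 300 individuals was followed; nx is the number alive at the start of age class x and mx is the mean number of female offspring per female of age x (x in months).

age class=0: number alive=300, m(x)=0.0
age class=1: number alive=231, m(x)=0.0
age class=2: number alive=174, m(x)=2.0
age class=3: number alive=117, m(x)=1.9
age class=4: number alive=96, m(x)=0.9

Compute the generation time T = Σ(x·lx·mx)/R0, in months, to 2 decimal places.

2.60

lx = nx/n0 = nx/300: 1, 0.77, 0.58, 0.39, 0.32
lx·mx: 0, 0, 1.16, 0.741, 0.288 → R0 = 2.189
x·lx·mx: 0, 0, 2.32, 2.223, 1.152 → Σ = 5.695
T = 5.695 / 2.189 = 2.601645… → 2.60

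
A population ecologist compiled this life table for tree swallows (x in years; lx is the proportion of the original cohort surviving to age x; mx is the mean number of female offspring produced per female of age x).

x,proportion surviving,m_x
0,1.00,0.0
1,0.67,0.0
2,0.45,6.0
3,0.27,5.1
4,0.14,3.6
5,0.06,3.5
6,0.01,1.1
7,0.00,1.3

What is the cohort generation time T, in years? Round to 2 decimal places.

lx·mx: 0, 0, 2.7, 1.377, 0.504, 0.21, 0.011, 0 → R0 = 4.802
x·lx·mx: 0, 0, 5.4, 4.131, 2.016, 1.05, 0.066, 0 → Σ = 12.663
T = 12.663 / 4.802 = 2.637026… → 2.64

2.64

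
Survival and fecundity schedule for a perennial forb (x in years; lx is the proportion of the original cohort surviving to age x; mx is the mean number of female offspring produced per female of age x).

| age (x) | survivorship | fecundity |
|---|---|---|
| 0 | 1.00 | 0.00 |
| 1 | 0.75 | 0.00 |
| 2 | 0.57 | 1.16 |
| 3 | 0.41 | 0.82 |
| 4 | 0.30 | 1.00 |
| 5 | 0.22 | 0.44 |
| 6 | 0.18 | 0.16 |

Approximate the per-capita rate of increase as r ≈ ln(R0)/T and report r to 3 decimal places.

R0 = Σ lx·mx = 0 + 0 + 0.6612 + 0.3362 + 0.3 + 0.0968 + 0.0288 = 1.423
Σ x·lx·mx = 4.1878; T = 4.1878/1.423 = 2.94294…
r ≈ ln(R0)/T = ln(1.423)/2.94294… = 0.11987… → 0.120

0.120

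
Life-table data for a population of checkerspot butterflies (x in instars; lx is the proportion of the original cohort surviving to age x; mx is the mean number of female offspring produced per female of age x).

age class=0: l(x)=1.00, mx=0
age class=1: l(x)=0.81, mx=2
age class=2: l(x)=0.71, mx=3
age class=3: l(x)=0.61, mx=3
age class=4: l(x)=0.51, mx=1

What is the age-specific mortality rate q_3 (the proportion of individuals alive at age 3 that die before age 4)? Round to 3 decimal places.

q_3 = (l_3 − l_4) / l_3 = (0.61 − 0.51) / 0.61
     = 0.1 / 0.61 = 0.163934… → 0.164

0.164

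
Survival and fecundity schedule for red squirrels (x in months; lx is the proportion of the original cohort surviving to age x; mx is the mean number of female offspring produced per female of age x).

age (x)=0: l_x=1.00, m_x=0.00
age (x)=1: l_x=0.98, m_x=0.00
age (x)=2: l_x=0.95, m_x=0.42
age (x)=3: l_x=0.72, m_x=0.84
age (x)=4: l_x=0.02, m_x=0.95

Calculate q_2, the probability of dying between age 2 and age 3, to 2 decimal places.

q_2 = (l_2 − l_3) / l_2 = (0.95 − 0.72) / 0.95
     = 0.23 / 0.95 = 0.242105… → 0.24

0.24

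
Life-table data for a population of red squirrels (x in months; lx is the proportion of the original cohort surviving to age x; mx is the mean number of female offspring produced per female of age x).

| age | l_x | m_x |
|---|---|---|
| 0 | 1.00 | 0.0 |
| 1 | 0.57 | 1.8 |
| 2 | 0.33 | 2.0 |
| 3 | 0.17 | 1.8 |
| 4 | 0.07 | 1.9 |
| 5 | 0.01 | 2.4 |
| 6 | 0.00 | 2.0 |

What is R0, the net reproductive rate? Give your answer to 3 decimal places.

lx·mx by age: 0, 1.026, 0.66, 0.306, 0.133, 0.024, 0
R0 = Σ lx·mx = 2.149 → 2.149

2.149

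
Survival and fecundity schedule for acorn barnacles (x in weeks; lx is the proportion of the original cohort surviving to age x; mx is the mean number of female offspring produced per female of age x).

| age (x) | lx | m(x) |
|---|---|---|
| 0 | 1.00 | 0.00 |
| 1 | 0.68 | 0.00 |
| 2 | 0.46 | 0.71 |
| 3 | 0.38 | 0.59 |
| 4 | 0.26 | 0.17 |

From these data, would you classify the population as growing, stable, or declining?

R0 = Σ lx·mx = 0 + 0 + 0.3266 + 0.2242 + 0.0442 = 0.595
R0 < 1, so the population is declining.

declining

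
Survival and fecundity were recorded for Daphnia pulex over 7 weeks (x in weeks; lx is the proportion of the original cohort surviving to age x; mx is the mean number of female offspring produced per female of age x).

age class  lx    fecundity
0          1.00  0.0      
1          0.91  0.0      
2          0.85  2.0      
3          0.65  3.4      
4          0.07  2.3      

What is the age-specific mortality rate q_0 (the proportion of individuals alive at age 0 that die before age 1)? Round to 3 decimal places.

0.090

q_0 = (l_0 − l_1) / l_0 = (1 − 0.91) / 1
     = 0.09 / 1 = 0.09 → 0.090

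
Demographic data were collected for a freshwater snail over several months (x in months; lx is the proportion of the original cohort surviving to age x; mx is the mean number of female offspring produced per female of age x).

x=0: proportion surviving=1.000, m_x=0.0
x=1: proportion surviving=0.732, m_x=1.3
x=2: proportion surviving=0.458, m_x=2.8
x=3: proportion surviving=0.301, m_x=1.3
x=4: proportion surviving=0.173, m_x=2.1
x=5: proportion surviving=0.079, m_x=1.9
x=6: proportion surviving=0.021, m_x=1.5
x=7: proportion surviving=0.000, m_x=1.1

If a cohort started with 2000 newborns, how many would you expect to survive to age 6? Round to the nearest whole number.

Expected survivors = N0 · l_6 = 2000 × 0.021 = 42 → 42

42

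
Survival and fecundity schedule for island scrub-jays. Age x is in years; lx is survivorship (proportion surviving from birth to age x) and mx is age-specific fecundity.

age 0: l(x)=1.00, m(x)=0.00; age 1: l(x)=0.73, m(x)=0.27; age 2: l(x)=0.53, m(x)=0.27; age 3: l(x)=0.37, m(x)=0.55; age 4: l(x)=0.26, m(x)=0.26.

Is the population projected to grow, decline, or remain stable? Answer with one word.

declining

R0 = Σ lx·mx = 0 + 0.1971 + 0.1431 + 0.2035 + 0.0676 = 0.6113
R0 < 1, so the population is declining.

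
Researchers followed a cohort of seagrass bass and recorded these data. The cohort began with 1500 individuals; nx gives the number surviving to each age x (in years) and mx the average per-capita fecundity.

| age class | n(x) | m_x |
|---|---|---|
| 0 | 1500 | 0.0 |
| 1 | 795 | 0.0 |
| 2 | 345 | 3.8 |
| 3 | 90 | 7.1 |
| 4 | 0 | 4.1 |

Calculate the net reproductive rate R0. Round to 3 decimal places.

lx = nx/n0 = nx/1500: 1, 0.53, 0.23, 0.06, 0
lx·mx by age: 0, 0, 0.874, 0.426, 0
R0 = Σ lx·mx = 1.3 → 1.300

1.300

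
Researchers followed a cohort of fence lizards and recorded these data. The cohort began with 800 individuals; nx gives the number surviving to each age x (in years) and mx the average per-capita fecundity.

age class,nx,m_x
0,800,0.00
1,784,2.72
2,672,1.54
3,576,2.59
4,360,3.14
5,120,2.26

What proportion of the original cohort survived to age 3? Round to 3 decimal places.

l_3 = n_3/n_0 = 576/800 = 0.72 → 0.720

0.720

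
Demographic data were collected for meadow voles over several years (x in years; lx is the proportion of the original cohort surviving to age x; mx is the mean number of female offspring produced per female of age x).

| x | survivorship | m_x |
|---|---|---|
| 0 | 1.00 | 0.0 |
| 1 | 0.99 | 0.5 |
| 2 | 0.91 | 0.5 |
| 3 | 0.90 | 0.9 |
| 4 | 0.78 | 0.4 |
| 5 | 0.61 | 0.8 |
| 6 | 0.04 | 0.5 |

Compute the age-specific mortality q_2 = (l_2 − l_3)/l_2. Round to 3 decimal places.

0.011

q_2 = (l_2 − l_3) / l_2 = (0.91 − 0.9) / 0.91
     = 0.01 / 0.91 = 0.010989… → 0.011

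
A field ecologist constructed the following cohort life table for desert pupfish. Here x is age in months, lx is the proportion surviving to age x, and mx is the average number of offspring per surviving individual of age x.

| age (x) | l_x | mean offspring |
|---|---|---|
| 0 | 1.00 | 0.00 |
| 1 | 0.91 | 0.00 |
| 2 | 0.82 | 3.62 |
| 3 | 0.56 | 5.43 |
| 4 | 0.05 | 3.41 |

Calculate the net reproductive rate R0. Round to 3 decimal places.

lx·mx by age: 0, 0, 2.9684, 3.0408, 0.1705
R0 = Σ lx·mx = 6.1797 → 6.180

6.180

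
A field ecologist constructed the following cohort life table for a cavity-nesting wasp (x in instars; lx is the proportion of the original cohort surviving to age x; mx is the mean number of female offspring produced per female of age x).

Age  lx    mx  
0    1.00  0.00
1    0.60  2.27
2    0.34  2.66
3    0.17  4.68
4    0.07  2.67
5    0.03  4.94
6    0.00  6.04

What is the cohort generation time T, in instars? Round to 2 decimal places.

lx·mx: 0, 1.362, 0.9044, 0.7956, 0.1869, 0.1482, 0 → R0 = 3.3971
x·lx·mx: 0, 1.362, 1.8088, 2.3868, 0.7476, 0.741, 0 → Σ = 7.0462
T = 7.0462 / 3.3971 = 2.074181… → 2.07

2.07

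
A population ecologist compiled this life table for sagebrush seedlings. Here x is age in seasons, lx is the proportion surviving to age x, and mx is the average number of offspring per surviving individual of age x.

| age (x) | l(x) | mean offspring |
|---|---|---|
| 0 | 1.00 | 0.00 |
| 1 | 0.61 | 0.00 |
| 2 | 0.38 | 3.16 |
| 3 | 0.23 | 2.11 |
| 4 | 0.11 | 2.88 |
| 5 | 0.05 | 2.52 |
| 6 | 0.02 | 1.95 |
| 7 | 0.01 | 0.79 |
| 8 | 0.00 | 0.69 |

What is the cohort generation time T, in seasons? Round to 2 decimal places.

2.78

lx·mx: 0, 0, 1.2008, 0.4853, 0.3168, 0.126, 0.039, 0.0079, 0 → R0 = 2.1758
x·lx·mx: 0, 0, 2.4016, 1.4559, 1.2672, 0.63, 0.234, 0.0553, 0 → Σ = 6.044
T = 6.044 / 2.1758 = 2.777829… → 2.78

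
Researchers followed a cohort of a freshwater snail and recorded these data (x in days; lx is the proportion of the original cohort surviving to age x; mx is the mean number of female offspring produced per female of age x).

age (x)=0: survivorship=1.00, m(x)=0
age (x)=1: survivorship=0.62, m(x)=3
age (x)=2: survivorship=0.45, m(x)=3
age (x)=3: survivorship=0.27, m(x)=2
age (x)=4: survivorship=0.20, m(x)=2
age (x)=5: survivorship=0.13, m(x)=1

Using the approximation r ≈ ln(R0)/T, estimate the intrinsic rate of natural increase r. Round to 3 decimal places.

0.738

R0 = Σ lx·mx = 0 + 1.86 + 1.35 + 0.54 + 0.4 + 0.13 = 4.28
Σ x·lx·mx = 8.43; T = 8.43/4.28 = 1.96963…
r ≈ ln(R0)/T = ln(4.28)/1.96963… = 0.73819… → 0.738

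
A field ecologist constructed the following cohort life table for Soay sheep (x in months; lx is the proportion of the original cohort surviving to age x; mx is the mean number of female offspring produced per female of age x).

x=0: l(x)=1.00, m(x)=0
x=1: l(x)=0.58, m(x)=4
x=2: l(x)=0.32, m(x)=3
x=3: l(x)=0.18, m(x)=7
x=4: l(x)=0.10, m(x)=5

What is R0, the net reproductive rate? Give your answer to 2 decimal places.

5.04

lx·mx by age: 0, 2.32, 0.96, 1.26, 0.5
R0 = Σ lx·mx = 5.04 → 5.04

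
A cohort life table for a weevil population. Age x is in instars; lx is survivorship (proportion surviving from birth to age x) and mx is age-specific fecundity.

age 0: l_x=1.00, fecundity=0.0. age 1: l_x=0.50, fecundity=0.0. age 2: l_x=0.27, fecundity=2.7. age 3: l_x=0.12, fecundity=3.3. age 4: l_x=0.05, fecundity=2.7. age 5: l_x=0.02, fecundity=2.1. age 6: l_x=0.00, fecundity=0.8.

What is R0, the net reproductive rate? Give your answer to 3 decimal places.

1.302

lx·mx by age: 0, 0, 0.729, 0.396, 0.135, 0.042, 0
R0 = Σ lx·mx = 1.302 → 1.302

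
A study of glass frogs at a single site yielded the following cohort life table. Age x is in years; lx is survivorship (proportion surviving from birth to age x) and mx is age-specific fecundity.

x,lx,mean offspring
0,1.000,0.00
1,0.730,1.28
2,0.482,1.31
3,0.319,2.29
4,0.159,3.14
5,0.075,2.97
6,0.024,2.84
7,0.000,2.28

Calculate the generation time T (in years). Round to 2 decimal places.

2.56

lx·mx: 0, 0.9344, 0.63142, 0.73051, 0.49926, 0.22275, 0.06816, 0 → R0 = 3.0865
x·lx·mx: 0, 0.9344, 1.26284, 2.19153, 1.99704, 1.11375, 0.40896, 0 → Σ = 7.90852
T = 7.90852 / 3.0865 = 2.562294… → 2.56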